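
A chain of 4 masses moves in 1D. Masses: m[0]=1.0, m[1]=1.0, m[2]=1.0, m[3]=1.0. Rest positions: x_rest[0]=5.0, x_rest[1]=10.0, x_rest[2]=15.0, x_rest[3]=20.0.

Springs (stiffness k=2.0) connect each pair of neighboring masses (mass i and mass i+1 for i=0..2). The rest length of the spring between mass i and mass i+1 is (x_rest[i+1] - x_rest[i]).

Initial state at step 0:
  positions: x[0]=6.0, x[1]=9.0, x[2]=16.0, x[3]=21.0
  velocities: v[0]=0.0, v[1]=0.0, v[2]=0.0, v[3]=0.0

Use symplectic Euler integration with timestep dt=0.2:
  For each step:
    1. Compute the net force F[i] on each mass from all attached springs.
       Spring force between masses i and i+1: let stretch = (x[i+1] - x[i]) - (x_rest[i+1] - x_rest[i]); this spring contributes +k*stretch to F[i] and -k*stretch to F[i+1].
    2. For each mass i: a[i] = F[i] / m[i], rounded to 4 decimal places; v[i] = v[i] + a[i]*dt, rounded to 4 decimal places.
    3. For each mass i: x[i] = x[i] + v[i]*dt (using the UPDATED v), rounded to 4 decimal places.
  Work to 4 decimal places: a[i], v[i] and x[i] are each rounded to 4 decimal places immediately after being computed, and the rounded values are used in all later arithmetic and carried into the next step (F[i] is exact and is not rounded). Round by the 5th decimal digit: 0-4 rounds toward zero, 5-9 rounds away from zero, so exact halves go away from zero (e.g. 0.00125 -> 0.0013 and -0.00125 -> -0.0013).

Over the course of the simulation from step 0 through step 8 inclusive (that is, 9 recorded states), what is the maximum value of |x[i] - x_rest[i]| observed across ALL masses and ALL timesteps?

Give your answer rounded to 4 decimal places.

Answer: 1.7643

Derivation:
Step 0: x=[6.0000 9.0000 16.0000 21.0000] v=[0.0000 0.0000 0.0000 0.0000]
Step 1: x=[5.8400 9.3200 15.8400 21.0000] v=[-0.8000 1.6000 -0.8000 0.0000]
Step 2: x=[5.5584 9.8832 15.5712 20.9872] v=[-1.4080 2.8160 -1.3440 -0.0640]
Step 3: x=[5.2228 10.5555 15.2806 20.9411] v=[-1.6781 3.3613 -1.4528 -0.2304]
Step 4: x=[4.9138 11.1792 15.0649 20.8422] v=[-1.5450 3.1183 -1.0786 -0.4946]
Step 5: x=[4.7060 11.6125 15.0005 20.6811] v=[-1.0388 2.1664 -0.3220 -0.8055]
Step 6: x=[4.6508 11.7643 15.1195 20.4656] v=[-0.2762 0.7590 0.5950 -1.0777]
Step 7: x=[4.7646 11.6154 15.3978 20.2224] v=[0.5692 -0.7443 1.3914 -1.2161]
Step 8: x=[5.0265 11.2211 15.7595 19.9932] v=[1.3095 -1.9717 1.8083 -1.1459]
Max displacement = 1.7643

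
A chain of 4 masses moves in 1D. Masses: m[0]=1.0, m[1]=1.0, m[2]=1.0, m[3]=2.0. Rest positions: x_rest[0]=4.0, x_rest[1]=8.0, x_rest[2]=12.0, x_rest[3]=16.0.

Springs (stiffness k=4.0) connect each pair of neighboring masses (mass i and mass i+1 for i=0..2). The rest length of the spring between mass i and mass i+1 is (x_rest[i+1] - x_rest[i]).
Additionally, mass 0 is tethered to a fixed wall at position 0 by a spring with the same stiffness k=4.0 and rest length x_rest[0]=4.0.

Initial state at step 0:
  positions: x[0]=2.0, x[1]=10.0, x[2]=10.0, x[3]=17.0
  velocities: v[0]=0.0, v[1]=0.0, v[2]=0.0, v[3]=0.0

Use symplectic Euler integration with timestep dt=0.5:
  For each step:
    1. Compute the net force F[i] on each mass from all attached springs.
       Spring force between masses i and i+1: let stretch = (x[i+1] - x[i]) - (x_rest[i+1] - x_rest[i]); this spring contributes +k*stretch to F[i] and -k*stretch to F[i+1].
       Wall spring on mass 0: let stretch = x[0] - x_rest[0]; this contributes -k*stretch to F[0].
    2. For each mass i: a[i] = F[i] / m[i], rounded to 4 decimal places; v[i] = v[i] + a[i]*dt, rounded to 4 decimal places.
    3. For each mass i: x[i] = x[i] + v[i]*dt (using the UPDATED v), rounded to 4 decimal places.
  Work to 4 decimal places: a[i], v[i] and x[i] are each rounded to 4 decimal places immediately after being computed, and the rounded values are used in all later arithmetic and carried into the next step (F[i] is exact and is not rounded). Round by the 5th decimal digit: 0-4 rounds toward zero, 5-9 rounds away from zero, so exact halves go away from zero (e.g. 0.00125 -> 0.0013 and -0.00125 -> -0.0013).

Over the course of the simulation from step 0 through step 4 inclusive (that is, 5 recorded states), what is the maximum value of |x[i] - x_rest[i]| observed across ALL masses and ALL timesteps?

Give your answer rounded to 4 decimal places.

Answer: 7.0000

Derivation:
Step 0: x=[2.0000 10.0000 10.0000 17.0000] v=[0.0000 0.0000 0.0000 0.0000]
Step 1: x=[8.0000 2.0000 17.0000 15.5000] v=[12.0000 -16.0000 14.0000 -3.0000]
Step 2: x=[0.0000 15.0000 7.5000 16.7500] v=[-16.0000 26.0000 -19.0000 2.5000]
Step 3: x=[7.0000 5.5000 14.7500 15.3750] v=[14.0000 -19.0000 14.5000 -2.7500]
Step 4: x=[5.5000 6.7500 13.3750 15.6875] v=[-3.0000 2.5000 -2.7500 0.6250]
Max displacement = 7.0000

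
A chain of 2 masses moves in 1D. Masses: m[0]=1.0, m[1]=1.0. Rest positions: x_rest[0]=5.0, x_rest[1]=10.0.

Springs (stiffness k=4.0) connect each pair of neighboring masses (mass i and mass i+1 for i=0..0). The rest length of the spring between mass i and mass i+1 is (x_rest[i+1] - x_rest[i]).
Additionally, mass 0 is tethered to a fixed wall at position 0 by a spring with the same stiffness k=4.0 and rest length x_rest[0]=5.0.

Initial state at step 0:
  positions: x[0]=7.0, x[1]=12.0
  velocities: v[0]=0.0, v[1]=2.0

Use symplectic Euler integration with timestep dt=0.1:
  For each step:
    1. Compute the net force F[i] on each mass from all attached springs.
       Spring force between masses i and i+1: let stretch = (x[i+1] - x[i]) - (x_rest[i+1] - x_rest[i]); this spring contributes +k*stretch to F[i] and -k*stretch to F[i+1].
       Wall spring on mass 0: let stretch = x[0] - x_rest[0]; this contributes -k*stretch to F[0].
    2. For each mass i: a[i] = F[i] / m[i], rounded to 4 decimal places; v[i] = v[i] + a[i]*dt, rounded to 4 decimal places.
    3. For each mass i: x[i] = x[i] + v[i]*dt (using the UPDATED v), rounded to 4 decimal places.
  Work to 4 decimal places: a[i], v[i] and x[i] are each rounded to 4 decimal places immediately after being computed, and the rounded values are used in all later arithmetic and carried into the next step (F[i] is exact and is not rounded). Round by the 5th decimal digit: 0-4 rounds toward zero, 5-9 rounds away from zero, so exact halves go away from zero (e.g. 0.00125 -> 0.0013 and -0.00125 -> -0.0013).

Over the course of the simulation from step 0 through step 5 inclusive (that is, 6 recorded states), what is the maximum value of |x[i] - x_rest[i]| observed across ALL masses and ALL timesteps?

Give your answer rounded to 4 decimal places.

Answer: 2.7513

Derivation:
Step 0: x=[7.0000 12.0000] v=[0.0000 2.0000]
Step 1: x=[6.9200 12.2000] v=[-0.8000 2.0000]
Step 2: x=[6.7744 12.3888] v=[-1.4560 1.8880]
Step 3: x=[6.5824 12.5530] v=[-1.9200 1.6422]
Step 4: x=[6.3659 12.6784] v=[-2.1647 1.2540]
Step 5: x=[6.1473 12.7513] v=[-2.1861 0.7290]
Max displacement = 2.7513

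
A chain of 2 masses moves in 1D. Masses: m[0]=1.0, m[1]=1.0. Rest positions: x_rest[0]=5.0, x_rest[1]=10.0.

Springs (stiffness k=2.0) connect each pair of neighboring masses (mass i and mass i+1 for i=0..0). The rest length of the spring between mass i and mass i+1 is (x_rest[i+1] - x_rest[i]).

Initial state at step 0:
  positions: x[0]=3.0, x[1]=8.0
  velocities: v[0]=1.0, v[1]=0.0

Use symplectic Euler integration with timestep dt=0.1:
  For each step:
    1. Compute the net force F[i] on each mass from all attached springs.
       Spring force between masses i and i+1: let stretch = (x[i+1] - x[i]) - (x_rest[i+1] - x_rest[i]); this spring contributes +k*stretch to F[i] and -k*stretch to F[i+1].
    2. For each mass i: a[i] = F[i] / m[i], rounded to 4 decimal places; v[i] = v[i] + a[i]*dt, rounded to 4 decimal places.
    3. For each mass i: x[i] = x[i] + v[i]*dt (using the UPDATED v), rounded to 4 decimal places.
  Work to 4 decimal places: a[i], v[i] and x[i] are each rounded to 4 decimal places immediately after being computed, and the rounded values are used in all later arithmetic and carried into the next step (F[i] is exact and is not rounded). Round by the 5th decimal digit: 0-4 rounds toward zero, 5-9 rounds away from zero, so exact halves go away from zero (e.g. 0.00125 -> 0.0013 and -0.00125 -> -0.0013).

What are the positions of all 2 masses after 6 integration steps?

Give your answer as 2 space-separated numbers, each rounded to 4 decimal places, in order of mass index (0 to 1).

Step 0: x=[3.0000 8.0000] v=[1.0000 0.0000]
Step 1: x=[3.1000 8.0000] v=[1.0000 0.0000]
Step 2: x=[3.1980 8.0020] v=[0.9800 0.0200]
Step 3: x=[3.2921 8.0079] v=[0.9408 0.0592]
Step 4: x=[3.3805 8.0195] v=[0.8840 0.1160]
Step 5: x=[3.4617 8.0383] v=[0.8118 0.1882]
Step 6: x=[3.5344 8.0656] v=[0.7271 0.2729]

Answer: 3.5344 8.0656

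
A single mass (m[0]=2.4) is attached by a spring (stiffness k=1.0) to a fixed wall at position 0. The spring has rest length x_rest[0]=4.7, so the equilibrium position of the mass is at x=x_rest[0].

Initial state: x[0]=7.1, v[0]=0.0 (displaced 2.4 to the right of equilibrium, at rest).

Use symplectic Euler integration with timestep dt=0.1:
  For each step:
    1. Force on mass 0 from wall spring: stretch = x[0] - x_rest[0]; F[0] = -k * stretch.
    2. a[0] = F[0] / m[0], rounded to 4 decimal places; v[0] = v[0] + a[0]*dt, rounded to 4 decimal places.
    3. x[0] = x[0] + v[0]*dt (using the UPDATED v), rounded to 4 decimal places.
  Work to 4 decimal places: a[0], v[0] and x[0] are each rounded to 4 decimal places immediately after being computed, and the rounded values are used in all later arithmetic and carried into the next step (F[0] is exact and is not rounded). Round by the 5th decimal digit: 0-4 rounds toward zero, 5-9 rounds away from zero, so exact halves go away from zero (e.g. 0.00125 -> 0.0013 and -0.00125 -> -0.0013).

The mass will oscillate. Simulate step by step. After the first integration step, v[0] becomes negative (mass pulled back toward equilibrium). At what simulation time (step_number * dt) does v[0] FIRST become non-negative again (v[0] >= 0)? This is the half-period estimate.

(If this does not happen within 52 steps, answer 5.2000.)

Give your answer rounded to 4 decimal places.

Answer: 4.9000

Derivation:
Step 0: x=[7.1000] v=[0.0000]
Step 1: x=[7.0900] v=[-0.1000]
Step 2: x=[7.0700] v=[-0.1996]
Step 3: x=[7.0402] v=[-0.2984]
Step 4: x=[7.0006] v=[-0.3959]
Step 5: x=[6.9514] v=[-0.4918]
Step 6: x=[6.8928] v=[-0.5856]
Step 7: x=[6.8251] v=[-0.6770]
Step 8: x=[6.7485] v=[-0.7656]
Step 9: x=[6.6634] v=[-0.8510]
Step 10: x=[6.5701] v=[-0.9328]
Step 11: x=[6.4690] v=[-1.0107]
Step 12: x=[6.3606] v=[-1.0844]
Step 13: x=[6.2452] v=[-1.1536]
Step 14: x=[6.1234] v=[-1.2180]
Step 15: x=[5.9957] v=[-1.2773]
Step 16: x=[5.8626] v=[-1.3313]
Step 17: x=[5.7246] v=[-1.3797]
Step 18: x=[5.5824] v=[-1.4224]
Step 19: x=[5.4365] v=[-1.4592]
Step 20: x=[5.2875] v=[-1.4899]
Step 21: x=[5.1361] v=[-1.5144]
Step 22: x=[4.9828] v=[-1.5326]
Step 23: x=[4.8284] v=[-1.5444]
Step 24: x=[4.6734] v=[-1.5498]
Step 25: x=[4.5185] v=[-1.5487]
Step 26: x=[4.3644] v=[-1.5411]
Step 27: x=[4.2117] v=[-1.5271]
Step 28: x=[4.0610] v=[-1.5068]
Step 29: x=[3.9130] v=[-1.4802]
Step 30: x=[3.7683] v=[-1.4474]
Step 31: x=[3.6274] v=[-1.4086]
Step 32: x=[3.4910] v=[-1.3639]
Step 33: x=[3.3597] v=[-1.3135]
Step 34: x=[3.2339] v=[-1.2577]
Step 35: x=[3.1142] v=[-1.1966]
Step 36: x=[3.0012] v=[-1.1305]
Step 37: x=[2.8952] v=[-1.0597]
Step 38: x=[2.7968] v=[-0.9845]
Step 39: x=[2.7063] v=[-0.9052]
Step 40: x=[2.6241] v=[-0.8221]
Step 41: x=[2.5505] v=[-0.7356]
Step 42: x=[2.4859] v=[-0.6460]
Step 43: x=[2.4305] v=[-0.5538]
Step 44: x=[2.3846] v=[-0.4592]
Step 45: x=[2.3483] v=[-0.3627]
Step 46: x=[2.3218] v=[-0.2647]
Step 47: x=[2.3052] v=[-0.1656]
Step 48: x=[2.2986] v=[-0.0658]
Step 49: x=[2.3020] v=[0.0343]
First v>=0 after going negative at step 49, time=4.9000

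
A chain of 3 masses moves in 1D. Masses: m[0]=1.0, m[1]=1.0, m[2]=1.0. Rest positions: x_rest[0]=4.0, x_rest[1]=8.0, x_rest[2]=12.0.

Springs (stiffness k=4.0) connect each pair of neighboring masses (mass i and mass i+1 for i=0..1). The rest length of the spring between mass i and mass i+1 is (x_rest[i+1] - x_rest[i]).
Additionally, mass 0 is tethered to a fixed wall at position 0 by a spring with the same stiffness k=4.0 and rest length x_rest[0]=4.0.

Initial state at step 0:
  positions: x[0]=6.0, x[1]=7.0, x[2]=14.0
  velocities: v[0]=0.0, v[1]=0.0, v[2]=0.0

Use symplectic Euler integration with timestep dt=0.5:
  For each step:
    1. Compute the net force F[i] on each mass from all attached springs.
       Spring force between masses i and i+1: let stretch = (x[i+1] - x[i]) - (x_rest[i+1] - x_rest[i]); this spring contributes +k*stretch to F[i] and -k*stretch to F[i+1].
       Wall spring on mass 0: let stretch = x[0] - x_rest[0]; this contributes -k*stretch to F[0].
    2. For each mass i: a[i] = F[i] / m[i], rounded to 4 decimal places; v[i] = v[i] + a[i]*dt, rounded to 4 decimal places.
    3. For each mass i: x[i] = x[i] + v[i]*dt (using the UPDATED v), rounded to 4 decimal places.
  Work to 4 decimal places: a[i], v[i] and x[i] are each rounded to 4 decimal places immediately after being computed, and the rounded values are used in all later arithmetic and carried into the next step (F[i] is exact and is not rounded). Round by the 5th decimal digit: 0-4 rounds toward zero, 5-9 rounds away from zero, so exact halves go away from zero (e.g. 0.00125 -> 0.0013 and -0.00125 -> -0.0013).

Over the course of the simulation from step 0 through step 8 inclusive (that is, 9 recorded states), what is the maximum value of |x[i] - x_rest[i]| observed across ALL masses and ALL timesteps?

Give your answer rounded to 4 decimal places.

Answer: 5.0000

Derivation:
Step 0: x=[6.0000 7.0000 14.0000] v=[0.0000 0.0000 0.0000]
Step 1: x=[1.0000 13.0000 11.0000] v=[-10.0000 12.0000 -6.0000]
Step 2: x=[7.0000 5.0000 14.0000] v=[12.0000 -16.0000 6.0000]
Step 3: x=[4.0000 8.0000 12.0000] v=[-6.0000 6.0000 -4.0000]
Step 4: x=[1.0000 11.0000 10.0000] v=[-6.0000 6.0000 -4.0000]
Step 5: x=[7.0000 3.0000 13.0000] v=[12.0000 -16.0000 6.0000]
Step 6: x=[2.0000 9.0000 10.0000] v=[-10.0000 12.0000 -6.0000]
Step 7: x=[2.0000 9.0000 10.0000] v=[0.0000 0.0000 0.0000]
Step 8: x=[7.0000 3.0000 13.0000] v=[10.0000 -12.0000 6.0000]
Max displacement = 5.0000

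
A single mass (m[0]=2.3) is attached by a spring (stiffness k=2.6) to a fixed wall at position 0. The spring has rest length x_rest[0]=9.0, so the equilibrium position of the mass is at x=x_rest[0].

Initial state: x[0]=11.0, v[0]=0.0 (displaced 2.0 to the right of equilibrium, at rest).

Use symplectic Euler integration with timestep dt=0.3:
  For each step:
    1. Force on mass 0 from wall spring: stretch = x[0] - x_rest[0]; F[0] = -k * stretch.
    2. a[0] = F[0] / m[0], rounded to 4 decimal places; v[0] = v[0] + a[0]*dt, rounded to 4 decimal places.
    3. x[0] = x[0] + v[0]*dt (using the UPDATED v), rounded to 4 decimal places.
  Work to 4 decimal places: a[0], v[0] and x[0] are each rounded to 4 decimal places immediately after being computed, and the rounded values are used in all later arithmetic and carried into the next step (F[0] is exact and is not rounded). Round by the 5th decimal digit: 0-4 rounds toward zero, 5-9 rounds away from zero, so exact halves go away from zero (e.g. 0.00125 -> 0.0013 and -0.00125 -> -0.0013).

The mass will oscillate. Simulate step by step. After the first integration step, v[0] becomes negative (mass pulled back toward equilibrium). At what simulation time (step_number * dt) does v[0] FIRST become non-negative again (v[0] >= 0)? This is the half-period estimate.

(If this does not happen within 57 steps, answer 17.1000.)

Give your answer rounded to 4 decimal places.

Answer: 3.0000

Derivation:
Step 0: x=[11.0000] v=[0.0000]
Step 1: x=[10.7965] v=[-0.6783]
Step 2: x=[10.4103] v=[-1.2875]
Step 3: x=[9.8806] v=[-1.7658]
Step 4: x=[9.2613] v=[-2.0645]
Step 5: x=[8.6154] v=[-2.1531]
Step 6: x=[8.0086] v=[-2.0227]
Step 7: x=[7.5027] v=[-1.6865]
Step 8: x=[7.1491] v=[-1.1787]
Step 9: x=[6.9838] v=[-0.5510]
Step 10: x=[7.0236] v=[0.1328]
First v>=0 after going negative at step 10, time=3.0000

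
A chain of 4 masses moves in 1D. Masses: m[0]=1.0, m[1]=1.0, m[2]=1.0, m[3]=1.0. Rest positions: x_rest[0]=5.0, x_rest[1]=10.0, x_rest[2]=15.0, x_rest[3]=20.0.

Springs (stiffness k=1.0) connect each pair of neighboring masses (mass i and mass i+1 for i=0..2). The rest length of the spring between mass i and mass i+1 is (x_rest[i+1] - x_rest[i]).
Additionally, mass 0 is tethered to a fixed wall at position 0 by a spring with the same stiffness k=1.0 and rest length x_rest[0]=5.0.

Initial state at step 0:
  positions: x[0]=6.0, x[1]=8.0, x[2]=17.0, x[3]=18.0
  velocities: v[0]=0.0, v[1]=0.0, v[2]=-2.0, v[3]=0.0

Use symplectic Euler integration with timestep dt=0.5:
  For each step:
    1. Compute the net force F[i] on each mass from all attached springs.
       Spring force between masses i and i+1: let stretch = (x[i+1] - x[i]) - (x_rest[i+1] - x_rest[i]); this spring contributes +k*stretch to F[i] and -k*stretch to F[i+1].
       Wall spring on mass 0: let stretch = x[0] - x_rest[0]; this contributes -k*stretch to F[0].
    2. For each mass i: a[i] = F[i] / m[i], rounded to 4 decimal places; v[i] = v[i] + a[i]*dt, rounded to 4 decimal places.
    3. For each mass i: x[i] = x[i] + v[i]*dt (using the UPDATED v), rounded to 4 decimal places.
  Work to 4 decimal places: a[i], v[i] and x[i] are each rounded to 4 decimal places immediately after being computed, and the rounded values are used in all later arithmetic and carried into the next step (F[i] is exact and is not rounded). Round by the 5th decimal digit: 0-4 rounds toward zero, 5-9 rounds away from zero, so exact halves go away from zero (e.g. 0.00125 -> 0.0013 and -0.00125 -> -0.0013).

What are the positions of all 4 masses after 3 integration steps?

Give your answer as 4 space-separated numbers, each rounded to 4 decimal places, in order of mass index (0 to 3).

Answer: 3.7500 11.0938 10.6250 20.0469

Derivation:
Step 0: x=[6.0000 8.0000 17.0000 18.0000] v=[0.0000 0.0000 -2.0000 0.0000]
Step 1: x=[5.0000 9.7500 14.0000 19.0000] v=[-2.0000 3.5000 -6.0000 2.0000]
Step 2: x=[3.9375 11.3750 11.1875 20.0000] v=[-2.1250 3.2500 -5.6250 2.0000]
Step 3: x=[3.7500 11.0938 10.6250 20.0469] v=[-0.3750 -0.5625 -1.1250 0.0938]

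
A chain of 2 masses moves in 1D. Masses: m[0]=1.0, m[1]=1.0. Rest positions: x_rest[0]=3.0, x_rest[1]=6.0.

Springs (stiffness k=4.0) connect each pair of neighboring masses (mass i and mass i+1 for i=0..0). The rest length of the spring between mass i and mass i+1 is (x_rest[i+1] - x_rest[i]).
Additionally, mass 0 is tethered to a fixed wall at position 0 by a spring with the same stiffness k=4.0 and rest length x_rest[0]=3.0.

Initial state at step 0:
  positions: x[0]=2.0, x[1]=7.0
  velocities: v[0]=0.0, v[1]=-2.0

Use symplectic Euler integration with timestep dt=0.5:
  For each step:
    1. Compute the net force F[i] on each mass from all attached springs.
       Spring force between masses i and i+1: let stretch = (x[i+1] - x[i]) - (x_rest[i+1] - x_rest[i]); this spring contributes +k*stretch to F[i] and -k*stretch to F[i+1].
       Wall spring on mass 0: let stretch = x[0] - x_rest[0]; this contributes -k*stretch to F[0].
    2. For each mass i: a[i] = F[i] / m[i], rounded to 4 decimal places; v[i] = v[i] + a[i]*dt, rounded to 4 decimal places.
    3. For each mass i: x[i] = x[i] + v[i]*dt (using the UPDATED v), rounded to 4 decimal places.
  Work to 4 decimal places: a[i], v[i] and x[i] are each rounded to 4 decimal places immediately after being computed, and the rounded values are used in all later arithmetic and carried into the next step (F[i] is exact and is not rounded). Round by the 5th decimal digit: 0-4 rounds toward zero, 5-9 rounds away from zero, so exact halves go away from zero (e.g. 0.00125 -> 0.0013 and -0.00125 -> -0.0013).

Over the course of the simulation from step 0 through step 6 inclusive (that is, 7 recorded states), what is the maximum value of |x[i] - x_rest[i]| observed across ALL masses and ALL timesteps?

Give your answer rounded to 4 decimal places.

Step 0: x=[2.0000 7.0000] v=[0.0000 -2.0000]
Step 1: x=[5.0000 4.0000] v=[6.0000 -6.0000]
Step 2: x=[2.0000 5.0000] v=[-6.0000 2.0000]
Step 3: x=[0.0000 6.0000] v=[-4.0000 2.0000]
Step 4: x=[4.0000 4.0000] v=[8.0000 -4.0000]
Step 5: x=[4.0000 5.0000] v=[0.0000 2.0000]
Step 6: x=[1.0000 8.0000] v=[-6.0000 6.0000]
Max displacement = 3.0000

Answer: 3.0000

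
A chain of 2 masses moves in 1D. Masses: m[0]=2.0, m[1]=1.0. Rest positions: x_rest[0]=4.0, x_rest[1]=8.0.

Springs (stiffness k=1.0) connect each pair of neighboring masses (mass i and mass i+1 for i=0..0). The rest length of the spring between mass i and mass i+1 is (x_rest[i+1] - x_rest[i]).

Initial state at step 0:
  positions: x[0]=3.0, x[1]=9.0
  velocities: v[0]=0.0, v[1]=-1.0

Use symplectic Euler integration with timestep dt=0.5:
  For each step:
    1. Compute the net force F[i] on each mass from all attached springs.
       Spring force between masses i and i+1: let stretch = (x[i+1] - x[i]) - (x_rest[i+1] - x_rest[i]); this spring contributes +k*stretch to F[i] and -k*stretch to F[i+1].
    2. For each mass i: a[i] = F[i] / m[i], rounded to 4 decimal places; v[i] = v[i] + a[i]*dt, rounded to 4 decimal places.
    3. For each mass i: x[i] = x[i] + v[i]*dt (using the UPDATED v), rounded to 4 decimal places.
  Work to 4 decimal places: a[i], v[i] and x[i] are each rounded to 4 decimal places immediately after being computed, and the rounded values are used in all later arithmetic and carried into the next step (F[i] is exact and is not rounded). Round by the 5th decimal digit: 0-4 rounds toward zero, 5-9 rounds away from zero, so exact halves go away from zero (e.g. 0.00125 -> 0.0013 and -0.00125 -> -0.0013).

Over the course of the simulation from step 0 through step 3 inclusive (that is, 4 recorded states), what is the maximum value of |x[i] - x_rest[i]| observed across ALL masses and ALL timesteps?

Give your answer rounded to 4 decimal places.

Answer: 2.1797

Derivation:
Step 0: x=[3.0000 9.0000] v=[0.0000 -1.0000]
Step 1: x=[3.2500 8.0000] v=[0.5000 -2.0000]
Step 2: x=[3.5938 6.8125] v=[0.6875 -2.3750]
Step 3: x=[3.8399 5.8203] v=[0.4922 -1.9844]
Max displacement = 2.1797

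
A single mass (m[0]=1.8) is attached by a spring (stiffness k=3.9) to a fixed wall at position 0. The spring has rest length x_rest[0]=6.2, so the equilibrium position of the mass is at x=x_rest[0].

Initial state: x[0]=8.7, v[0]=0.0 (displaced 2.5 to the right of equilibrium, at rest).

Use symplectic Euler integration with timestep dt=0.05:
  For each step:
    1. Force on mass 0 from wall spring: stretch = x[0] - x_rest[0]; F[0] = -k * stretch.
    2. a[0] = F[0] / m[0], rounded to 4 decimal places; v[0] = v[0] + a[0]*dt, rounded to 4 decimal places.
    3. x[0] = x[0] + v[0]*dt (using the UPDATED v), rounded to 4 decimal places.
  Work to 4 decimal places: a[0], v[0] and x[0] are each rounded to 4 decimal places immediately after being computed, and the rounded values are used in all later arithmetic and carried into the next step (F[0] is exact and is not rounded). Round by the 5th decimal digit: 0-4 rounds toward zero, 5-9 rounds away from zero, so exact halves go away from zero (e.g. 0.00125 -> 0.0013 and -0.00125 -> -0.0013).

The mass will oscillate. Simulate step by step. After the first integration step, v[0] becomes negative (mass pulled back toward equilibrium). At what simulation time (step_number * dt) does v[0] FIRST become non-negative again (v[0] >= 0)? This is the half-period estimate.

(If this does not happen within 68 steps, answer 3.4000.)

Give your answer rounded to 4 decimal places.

Step 0: x=[8.7000] v=[0.0000]
Step 1: x=[8.6865] v=[-0.2708]
Step 2: x=[8.6595] v=[-0.5402]
Step 3: x=[8.6192] v=[-0.8066]
Step 4: x=[8.5658] v=[-1.0687]
Step 5: x=[8.4996] v=[-1.3250]
Step 6: x=[8.4209] v=[-1.5741]
Step 7: x=[8.3302] v=[-1.8147]
Step 8: x=[8.2279] v=[-2.0455]
Step 9: x=[8.1146] v=[-2.2652]
Step 10: x=[7.9910] v=[-2.4726]
Step 11: x=[7.8577] v=[-2.6666]
Step 12: x=[7.7154] v=[-2.8462]
Step 13: x=[7.5649] v=[-3.0104]
Step 14: x=[7.4070] v=[-3.1583]
Step 15: x=[7.2425] v=[-3.2891]
Step 16: x=[7.0724] v=[-3.4020]
Step 17: x=[6.8976] v=[-3.4965]
Step 18: x=[6.7190] v=[-3.5721]
Step 19: x=[6.5376] v=[-3.6283]
Step 20: x=[6.3544] v=[-3.6649]
Step 21: x=[6.1703] v=[-3.6816]
Step 22: x=[5.9864] v=[-3.6784]
Step 23: x=[5.8036] v=[-3.6553]
Step 24: x=[5.6230] v=[-3.6124]
Step 25: x=[5.4455] v=[-3.5499]
Step 26: x=[5.2721] v=[-3.4682]
Step 27: x=[5.1037] v=[-3.3677]
Step 28: x=[4.9413] v=[-3.2489]
Step 29: x=[4.7857] v=[-3.1125]
Step 30: x=[4.6377] v=[-2.9593]
Step 31: x=[4.4982] v=[-2.7901]
Step 32: x=[4.3679] v=[-2.6057]
Step 33: x=[4.2475] v=[-2.4072]
Step 34: x=[4.1377] v=[-2.1957]
Step 35: x=[4.0391] v=[-1.9723]
Step 36: x=[3.9522] v=[-1.7382]
Step 37: x=[3.8775] v=[-1.4947]
Step 38: x=[3.8153] v=[-1.2431]
Step 39: x=[3.7661] v=[-0.9848]
Step 40: x=[3.7300] v=[-0.7211]
Step 41: x=[3.7073] v=[-0.4535]
Step 42: x=[3.6981] v=[-0.1835]
Step 43: x=[3.7025] v=[0.0875]
First v>=0 after going negative at step 43, time=2.1500

Answer: 2.1500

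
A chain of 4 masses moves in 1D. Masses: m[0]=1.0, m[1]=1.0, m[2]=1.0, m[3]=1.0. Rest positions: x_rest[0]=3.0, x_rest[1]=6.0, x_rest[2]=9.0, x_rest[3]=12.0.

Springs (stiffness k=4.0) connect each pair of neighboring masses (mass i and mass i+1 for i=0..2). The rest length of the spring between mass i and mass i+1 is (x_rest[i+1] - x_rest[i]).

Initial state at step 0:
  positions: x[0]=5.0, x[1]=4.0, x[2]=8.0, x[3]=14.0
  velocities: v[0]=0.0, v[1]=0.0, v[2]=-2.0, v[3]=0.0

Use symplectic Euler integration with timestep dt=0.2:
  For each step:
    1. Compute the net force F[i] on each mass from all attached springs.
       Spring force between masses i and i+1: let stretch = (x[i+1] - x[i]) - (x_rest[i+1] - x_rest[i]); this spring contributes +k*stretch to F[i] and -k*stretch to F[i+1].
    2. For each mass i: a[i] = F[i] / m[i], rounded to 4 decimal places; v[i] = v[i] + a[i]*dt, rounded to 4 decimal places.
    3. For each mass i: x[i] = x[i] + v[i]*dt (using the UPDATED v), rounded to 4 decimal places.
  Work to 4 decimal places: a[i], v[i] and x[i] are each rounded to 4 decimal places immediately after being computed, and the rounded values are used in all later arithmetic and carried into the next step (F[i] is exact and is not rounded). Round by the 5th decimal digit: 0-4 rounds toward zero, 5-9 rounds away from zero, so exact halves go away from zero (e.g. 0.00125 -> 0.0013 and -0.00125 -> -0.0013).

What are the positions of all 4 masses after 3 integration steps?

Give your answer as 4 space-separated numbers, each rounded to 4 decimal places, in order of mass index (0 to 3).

Answer: 2.2157 7.1759 8.9023 11.5060

Derivation:
Step 0: x=[5.0000 4.0000 8.0000 14.0000] v=[0.0000 0.0000 -2.0000 0.0000]
Step 1: x=[4.3600 4.8000 7.9200 13.5200] v=[-3.2000 4.0000 -0.4000 -2.4000]
Step 2: x=[3.3104 6.0288 8.2368 12.6240] v=[-5.2480 6.1440 1.5840 -4.4800]
Step 3: x=[2.2157 7.1759 8.9023 11.5060] v=[-5.4733 5.7357 3.3274 -5.5898]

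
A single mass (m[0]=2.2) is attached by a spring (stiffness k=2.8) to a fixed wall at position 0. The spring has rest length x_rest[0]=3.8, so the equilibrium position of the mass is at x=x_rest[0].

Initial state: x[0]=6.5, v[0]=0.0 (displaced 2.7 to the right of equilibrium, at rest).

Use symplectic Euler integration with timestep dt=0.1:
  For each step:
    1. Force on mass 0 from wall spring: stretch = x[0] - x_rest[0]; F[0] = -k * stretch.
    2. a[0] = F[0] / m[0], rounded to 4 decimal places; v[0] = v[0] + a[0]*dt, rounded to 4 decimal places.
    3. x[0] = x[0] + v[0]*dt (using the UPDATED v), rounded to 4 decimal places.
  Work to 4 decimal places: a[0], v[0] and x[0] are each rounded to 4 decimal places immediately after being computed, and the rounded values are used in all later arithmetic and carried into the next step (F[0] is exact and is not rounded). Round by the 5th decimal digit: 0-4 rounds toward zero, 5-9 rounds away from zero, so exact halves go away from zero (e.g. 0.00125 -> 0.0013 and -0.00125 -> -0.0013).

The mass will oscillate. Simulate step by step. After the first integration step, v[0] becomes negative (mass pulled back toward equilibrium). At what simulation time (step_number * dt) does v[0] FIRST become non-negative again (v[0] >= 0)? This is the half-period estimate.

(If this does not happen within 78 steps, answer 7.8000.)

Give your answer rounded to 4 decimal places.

Answer: 2.8000

Derivation:
Step 0: x=[6.5000] v=[0.0000]
Step 1: x=[6.4656] v=[-0.3436]
Step 2: x=[6.3973] v=[-0.6829]
Step 3: x=[6.2960] v=[-1.0135]
Step 4: x=[6.1629] v=[-1.3312]
Step 5: x=[5.9997] v=[-1.6319]
Step 6: x=[5.8085] v=[-1.9119]
Step 7: x=[5.5918] v=[-2.1675]
Step 8: x=[5.3522] v=[-2.3956]
Step 9: x=[5.0929] v=[-2.5932]
Step 10: x=[4.8171] v=[-2.7578]
Step 11: x=[4.5284] v=[-2.8873]
Step 12: x=[4.2304] v=[-2.9800]
Step 13: x=[3.9269] v=[-3.0348]
Step 14: x=[3.6218] v=[-3.0510]
Step 15: x=[3.3190] v=[-3.0283]
Step 16: x=[3.0223] v=[-2.9671]
Step 17: x=[2.7355] v=[-2.8681]
Step 18: x=[2.4622] v=[-2.7326]
Step 19: x=[2.2060] v=[-2.5623]
Step 20: x=[1.9701] v=[-2.3594]
Step 21: x=[1.7575] v=[-2.1265]
Step 22: x=[1.5708] v=[-1.8666]
Step 23: x=[1.4125] v=[-1.5829]
Step 24: x=[1.2846] v=[-1.2790]
Step 25: x=[1.1887] v=[-0.9589]
Step 26: x=[1.1260] v=[-0.6266]
Step 27: x=[1.0974] v=[-0.2863]
Step 28: x=[1.1032] v=[0.0577]
First v>=0 after going negative at step 28, time=2.8000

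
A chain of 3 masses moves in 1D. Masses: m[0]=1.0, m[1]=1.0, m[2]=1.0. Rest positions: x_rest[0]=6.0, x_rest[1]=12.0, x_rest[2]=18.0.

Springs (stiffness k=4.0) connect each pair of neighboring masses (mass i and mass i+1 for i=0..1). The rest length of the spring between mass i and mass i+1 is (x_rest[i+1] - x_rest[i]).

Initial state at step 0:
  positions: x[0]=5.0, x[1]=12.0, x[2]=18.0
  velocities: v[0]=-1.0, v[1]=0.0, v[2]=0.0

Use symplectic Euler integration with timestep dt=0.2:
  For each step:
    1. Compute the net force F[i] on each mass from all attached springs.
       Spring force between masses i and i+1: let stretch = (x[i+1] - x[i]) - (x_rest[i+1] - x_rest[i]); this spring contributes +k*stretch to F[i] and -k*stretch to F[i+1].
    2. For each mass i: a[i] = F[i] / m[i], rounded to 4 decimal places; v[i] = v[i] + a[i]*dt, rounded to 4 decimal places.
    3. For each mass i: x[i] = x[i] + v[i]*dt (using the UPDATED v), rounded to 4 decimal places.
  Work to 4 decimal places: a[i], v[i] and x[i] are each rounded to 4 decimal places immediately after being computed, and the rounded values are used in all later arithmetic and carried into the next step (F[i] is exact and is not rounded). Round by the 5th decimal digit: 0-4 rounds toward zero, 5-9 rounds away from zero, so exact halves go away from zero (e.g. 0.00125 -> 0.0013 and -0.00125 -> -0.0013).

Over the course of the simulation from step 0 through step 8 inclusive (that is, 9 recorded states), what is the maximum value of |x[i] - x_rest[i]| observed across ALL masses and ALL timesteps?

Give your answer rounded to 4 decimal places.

Answer: 1.5187

Derivation:
Step 0: x=[5.0000 12.0000 18.0000] v=[-1.0000 0.0000 0.0000]
Step 1: x=[4.9600 11.8400 18.0000] v=[-0.2000 -0.8000 0.0000]
Step 2: x=[5.0608 11.5648 17.9744] v=[0.5040 -1.3760 -0.1280]
Step 3: x=[5.2422 11.2745 17.8833] v=[0.9072 -1.4515 -0.4557]
Step 4: x=[5.4288 11.0764 17.6948] v=[0.9330 -0.9903 -0.9427]
Step 5: x=[5.5590 11.0337 17.4073] v=[0.6511 -0.2137 -1.4374]
Step 6: x=[5.6052 11.1348 17.0600] v=[0.2309 0.5054 -1.7363]
Step 7: x=[5.5761 11.2992 16.7247] v=[-0.1454 0.8219 -1.6765]
Step 8: x=[5.5027 11.4160 16.4813] v=[-0.3669 0.5838 -1.2169]
Max displacement = 1.5187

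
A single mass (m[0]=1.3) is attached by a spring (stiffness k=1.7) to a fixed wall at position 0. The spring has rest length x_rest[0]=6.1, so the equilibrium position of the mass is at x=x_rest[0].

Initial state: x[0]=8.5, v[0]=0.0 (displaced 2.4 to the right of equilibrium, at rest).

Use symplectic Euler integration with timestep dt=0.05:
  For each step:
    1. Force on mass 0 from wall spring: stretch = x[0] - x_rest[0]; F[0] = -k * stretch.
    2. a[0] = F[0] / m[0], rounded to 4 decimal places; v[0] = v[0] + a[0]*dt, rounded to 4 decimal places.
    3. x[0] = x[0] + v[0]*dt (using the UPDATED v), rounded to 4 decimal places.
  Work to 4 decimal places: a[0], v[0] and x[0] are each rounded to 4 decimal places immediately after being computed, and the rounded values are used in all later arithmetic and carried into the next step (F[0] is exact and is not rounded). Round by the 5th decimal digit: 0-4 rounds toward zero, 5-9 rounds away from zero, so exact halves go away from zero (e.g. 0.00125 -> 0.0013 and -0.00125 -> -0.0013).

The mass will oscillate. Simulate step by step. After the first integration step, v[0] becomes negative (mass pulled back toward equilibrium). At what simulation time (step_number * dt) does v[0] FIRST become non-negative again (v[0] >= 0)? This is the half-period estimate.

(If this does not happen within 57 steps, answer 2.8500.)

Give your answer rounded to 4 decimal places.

Answer: 2.7500

Derivation:
Step 0: x=[8.5000] v=[0.0000]
Step 1: x=[8.4922] v=[-0.1569]
Step 2: x=[8.4765] v=[-0.3133]
Step 3: x=[8.4531] v=[-0.4687]
Step 4: x=[8.4220] v=[-0.6226]
Step 5: x=[8.3833] v=[-0.7744]
Step 6: x=[8.3371] v=[-0.9237]
Step 7: x=[8.2836] v=[-1.0700]
Step 8: x=[8.2230] v=[-1.2128]
Step 9: x=[8.1554] v=[-1.3516]
Step 10: x=[8.0811] v=[-1.4860]
Step 11: x=[8.0003] v=[-1.6155]
Step 12: x=[7.9133] v=[-1.7398]
Step 13: x=[7.8204] v=[-1.8584]
Step 14: x=[7.7219] v=[-1.9709]
Step 15: x=[7.6181] v=[-2.0769]
Step 16: x=[7.5093] v=[-2.1762]
Step 17: x=[7.3959] v=[-2.2683]
Step 18: x=[7.2783] v=[-2.3530]
Step 19: x=[7.1568] v=[-2.4300]
Step 20: x=[7.0318] v=[-2.4991]
Step 21: x=[6.9038] v=[-2.5600]
Step 22: x=[6.7732] v=[-2.6126]
Step 23: x=[6.6404] v=[-2.6566]
Step 24: x=[6.5058] v=[-2.6919]
Step 25: x=[6.3699] v=[-2.7184]
Step 26: x=[6.2331] v=[-2.7360]
Step 27: x=[6.0959] v=[-2.7447]
Step 28: x=[5.9587] v=[-2.7444]
Step 29: x=[5.8219] v=[-2.7352]
Step 30: x=[5.6861] v=[-2.7170]
Step 31: x=[5.5516] v=[-2.6899]
Step 32: x=[5.4189] v=[-2.6540]
Step 33: x=[5.2884] v=[-2.6095]
Step 34: x=[5.1606] v=[-2.5564]
Step 35: x=[5.0359] v=[-2.4950]
Step 36: x=[4.9146] v=[-2.4254]
Step 37: x=[4.7972] v=[-2.3479]
Step 38: x=[4.6841] v=[-2.2627]
Step 39: x=[4.5756] v=[-2.1701]
Step 40: x=[4.4721] v=[-2.0704]
Step 41: x=[4.3739] v=[-1.9640]
Step 42: x=[4.2813] v=[-1.8511]
Step 43: x=[4.1947] v=[-1.7322]
Step 44: x=[4.1143] v=[-1.6076]
Step 45: x=[4.0404] v=[-1.4778]
Step 46: x=[3.9732] v=[-1.3431]
Step 47: x=[3.9130] v=[-1.2040]
Step 48: x=[3.8600] v=[-1.0610]
Step 49: x=[3.8143] v=[-0.9145]
Step 50: x=[3.7760] v=[-0.7651]
Step 51: x=[3.7453] v=[-0.6131]
Step 52: x=[3.7223] v=[-0.4591]
Step 53: x=[3.7071] v=[-0.3036]
Step 54: x=[3.6997] v=[-0.1471]
Step 55: x=[3.7002] v=[0.0098]
First v>=0 after going negative at step 55, time=2.7500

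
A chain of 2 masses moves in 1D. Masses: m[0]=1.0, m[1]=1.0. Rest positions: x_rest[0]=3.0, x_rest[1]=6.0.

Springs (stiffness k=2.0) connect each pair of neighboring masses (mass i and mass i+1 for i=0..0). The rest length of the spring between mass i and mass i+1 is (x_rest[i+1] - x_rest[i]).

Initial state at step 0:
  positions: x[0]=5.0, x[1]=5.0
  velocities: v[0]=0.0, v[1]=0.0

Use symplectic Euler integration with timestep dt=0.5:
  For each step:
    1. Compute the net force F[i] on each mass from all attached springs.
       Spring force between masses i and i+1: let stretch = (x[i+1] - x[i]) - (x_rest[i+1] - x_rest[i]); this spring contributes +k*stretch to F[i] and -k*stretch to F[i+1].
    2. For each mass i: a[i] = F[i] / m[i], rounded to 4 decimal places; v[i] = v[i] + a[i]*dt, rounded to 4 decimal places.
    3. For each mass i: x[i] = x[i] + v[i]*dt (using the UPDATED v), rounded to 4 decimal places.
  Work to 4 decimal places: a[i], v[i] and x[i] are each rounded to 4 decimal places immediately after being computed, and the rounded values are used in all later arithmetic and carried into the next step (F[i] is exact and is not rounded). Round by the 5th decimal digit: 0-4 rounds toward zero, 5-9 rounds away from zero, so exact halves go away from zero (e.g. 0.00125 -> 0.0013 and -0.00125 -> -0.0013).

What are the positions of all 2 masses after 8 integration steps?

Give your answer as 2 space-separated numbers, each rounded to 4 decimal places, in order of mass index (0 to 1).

Step 0: x=[5.0000 5.0000] v=[0.0000 0.0000]
Step 1: x=[3.5000 6.5000] v=[-3.0000 3.0000]
Step 2: x=[2.0000 8.0000] v=[-3.0000 3.0000]
Step 3: x=[2.0000 8.0000] v=[0.0000 0.0000]
Step 4: x=[3.5000 6.5000] v=[3.0000 -3.0000]
Step 5: x=[5.0000 5.0000] v=[3.0000 -3.0000]
Step 6: x=[5.0000 5.0000] v=[0.0000 0.0000]
Step 7: x=[3.5000 6.5000] v=[-3.0000 3.0000]
Step 8: x=[2.0000 8.0000] v=[-3.0000 3.0000]

Answer: 2.0000 8.0000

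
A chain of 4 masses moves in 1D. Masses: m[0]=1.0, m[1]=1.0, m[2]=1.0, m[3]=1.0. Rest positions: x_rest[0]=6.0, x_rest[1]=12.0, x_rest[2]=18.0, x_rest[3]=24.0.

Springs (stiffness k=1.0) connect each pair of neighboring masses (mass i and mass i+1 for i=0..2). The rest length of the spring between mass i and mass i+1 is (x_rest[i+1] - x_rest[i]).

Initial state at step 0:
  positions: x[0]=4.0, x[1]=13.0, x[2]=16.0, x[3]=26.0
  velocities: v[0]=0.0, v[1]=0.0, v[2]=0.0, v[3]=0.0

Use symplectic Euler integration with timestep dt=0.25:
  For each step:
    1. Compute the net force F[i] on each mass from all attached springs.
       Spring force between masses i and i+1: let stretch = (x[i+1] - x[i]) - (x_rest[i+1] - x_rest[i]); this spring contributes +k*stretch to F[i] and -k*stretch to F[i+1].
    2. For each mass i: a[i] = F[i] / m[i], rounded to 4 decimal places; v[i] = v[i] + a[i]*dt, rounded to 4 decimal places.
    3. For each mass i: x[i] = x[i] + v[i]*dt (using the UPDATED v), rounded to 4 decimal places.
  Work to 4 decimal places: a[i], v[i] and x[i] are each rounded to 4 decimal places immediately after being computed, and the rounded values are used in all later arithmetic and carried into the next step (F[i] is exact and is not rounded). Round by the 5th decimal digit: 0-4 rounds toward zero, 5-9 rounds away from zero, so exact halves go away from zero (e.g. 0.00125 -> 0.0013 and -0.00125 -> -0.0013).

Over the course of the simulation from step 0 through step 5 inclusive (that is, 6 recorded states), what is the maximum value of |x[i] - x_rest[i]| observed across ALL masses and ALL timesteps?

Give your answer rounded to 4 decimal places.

Answer: 2.1078

Derivation:
Step 0: x=[4.0000 13.0000 16.0000 26.0000] v=[0.0000 0.0000 0.0000 0.0000]
Step 1: x=[4.1875 12.6250 16.4375 25.7500] v=[0.7500 -1.5000 1.7500 -1.0000]
Step 2: x=[4.5274 11.9609 17.2188 25.2930] v=[1.3594 -2.6563 3.1250 -1.8281]
Step 3: x=[4.9569 11.1609 18.1761 24.7063] v=[1.7178 -3.2002 3.8291 -2.3467]
Step 4: x=[5.3991 10.4116 19.1031 24.0865] v=[1.7688 -2.9974 3.7079 -2.4793]
Step 5: x=[5.7796 9.8922 19.7983 23.5302] v=[1.5219 -2.0777 2.7809 -2.2252]
Max displacement = 2.1078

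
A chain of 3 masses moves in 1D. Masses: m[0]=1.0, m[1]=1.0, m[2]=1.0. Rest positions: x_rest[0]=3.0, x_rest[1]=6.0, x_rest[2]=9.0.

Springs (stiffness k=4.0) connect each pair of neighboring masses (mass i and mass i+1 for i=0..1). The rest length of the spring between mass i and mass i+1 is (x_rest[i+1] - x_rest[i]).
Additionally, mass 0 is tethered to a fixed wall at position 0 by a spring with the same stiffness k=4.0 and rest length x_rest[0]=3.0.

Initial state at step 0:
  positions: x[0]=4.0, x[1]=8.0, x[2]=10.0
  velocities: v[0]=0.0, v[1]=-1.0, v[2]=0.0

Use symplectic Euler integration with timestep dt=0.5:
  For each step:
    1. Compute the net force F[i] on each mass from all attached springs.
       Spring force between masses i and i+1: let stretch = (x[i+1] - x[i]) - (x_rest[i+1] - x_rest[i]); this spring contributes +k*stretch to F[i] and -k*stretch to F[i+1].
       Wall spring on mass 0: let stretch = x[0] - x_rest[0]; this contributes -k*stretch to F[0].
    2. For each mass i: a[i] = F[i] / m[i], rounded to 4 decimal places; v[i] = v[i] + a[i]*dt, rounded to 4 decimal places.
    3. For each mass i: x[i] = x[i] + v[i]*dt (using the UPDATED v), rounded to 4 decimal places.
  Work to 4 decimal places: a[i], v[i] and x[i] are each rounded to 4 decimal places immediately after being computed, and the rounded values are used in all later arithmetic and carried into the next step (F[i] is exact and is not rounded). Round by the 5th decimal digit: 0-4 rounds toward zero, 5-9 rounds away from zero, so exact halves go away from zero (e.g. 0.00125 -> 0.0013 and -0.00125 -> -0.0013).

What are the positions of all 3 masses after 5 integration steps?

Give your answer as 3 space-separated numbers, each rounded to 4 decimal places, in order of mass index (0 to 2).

Answer: 1.5000 6.0000 6.5000

Derivation:
Step 0: x=[4.0000 8.0000 10.0000] v=[0.0000 -1.0000 0.0000]
Step 1: x=[4.0000 5.5000 11.0000] v=[0.0000 -5.0000 2.0000]
Step 2: x=[1.5000 7.0000 9.5000] v=[-5.0000 3.0000 -3.0000]
Step 3: x=[3.0000 5.5000 8.5000] v=[3.0000 -3.0000 -2.0000]
Step 4: x=[4.0000 4.5000 7.5000] v=[2.0000 -2.0000 -2.0000]
Step 5: x=[1.5000 6.0000 6.5000] v=[-5.0000 3.0000 -2.0000]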